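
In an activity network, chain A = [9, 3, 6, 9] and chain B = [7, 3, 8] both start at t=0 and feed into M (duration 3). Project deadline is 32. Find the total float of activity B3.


Forward pass: ES(B3) = sum of predecessors on chain B = 10
EF = ES + duration = 10 + 8 = 18
Backward pass: LF(M) = deadline = 32; LS(M) = 32 - 3 = 29
LF(B3) = LS(M) - sum(successors on chain B) = 29 - 0 = 29
LS = LF - duration = 29 - 8 = 21
Total float = LS - ES = 21 - 10 = 11

11


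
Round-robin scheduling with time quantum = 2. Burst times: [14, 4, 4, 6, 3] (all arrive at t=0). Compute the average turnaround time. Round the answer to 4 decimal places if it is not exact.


Time quantum = 2
Execution trace:
  J1 runs 2 units, time = 2
  J2 runs 2 units, time = 4
  J3 runs 2 units, time = 6
  J4 runs 2 units, time = 8
  J5 runs 2 units, time = 10
  J1 runs 2 units, time = 12
  J2 runs 2 units, time = 14
  J3 runs 2 units, time = 16
  J4 runs 2 units, time = 18
  J5 runs 1 units, time = 19
  J1 runs 2 units, time = 21
  J4 runs 2 units, time = 23
  J1 runs 2 units, time = 25
  J1 runs 2 units, time = 27
  J1 runs 2 units, time = 29
  J1 runs 2 units, time = 31
Finish times: [31, 14, 16, 23, 19]
Average turnaround = 103/5 = 20.6

20.6


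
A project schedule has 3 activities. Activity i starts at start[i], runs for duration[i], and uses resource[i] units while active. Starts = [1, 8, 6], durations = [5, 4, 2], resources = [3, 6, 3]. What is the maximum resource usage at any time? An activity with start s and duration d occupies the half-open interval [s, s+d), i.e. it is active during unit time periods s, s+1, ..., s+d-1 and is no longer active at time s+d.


Each activity i is active on [start_i, start_i + duration_i).
Compute total resource usage per time slot:
  t=0: active resources = [], total = 0
  t=1: active resources = [3], total = 3
  t=2: active resources = [3], total = 3
  t=3: active resources = [3], total = 3
  t=4: active resources = [3], total = 3
  t=5: active resources = [3], total = 3
  t=6: active resources = [3], total = 3
  t=7: active resources = [3], total = 3
  t=8: active resources = [6], total = 6
  t=9: active resources = [6], total = 6
  t=10: active resources = [6], total = 6
  t=11: active resources = [6], total = 6
Peak resource demand = 6

6


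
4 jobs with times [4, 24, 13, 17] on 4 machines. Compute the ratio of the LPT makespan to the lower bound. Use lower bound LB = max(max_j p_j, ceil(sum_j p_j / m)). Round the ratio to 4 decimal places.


LPT order: [24, 17, 13, 4]
Machine loads after assignment: [24, 17, 13, 4]
LPT makespan = 24
Lower bound = max(max_job, ceil(total/4)) = max(24, 15) = 24
Ratio = 24 / 24 = 1.0

1.0


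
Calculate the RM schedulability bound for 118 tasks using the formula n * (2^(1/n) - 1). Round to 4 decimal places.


Compute 2^(1/118) = 1.0058914152
Subtract 1: 1.0058914152 - 1 = 0.0058914152
Multiply by n: 118 * 0.0058914152 = 0.6951869936
Round to 4 dp: 0.6952

0.6952


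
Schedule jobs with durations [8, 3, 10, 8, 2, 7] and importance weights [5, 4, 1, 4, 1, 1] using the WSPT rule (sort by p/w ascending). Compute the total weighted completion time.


Compute p/w ratios and sort ascending (WSPT): [(3, 4), (8, 5), (8, 4), (2, 1), (7, 1), (10, 1)]
Compute weighted completion times:
  Job (p=3,w=4): C=3, w*C=4*3=12
  Job (p=8,w=5): C=11, w*C=5*11=55
  Job (p=8,w=4): C=19, w*C=4*19=76
  Job (p=2,w=1): C=21, w*C=1*21=21
  Job (p=7,w=1): C=28, w*C=1*28=28
  Job (p=10,w=1): C=38, w*C=1*38=38
Total weighted completion time = 230

230


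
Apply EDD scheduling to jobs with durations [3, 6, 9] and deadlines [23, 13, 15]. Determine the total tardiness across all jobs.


Sort by due date (EDD order): [(6, 13), (9, 15), (3, 23)]
Compute completion times and tardiness:
  Job 1: p=6, d=13, C=6, tardiness=max(0,6-13)=0
  Job 2: p=9, d=15, C=15, tardiness=max(0,15-15)=0
  Job 3: p=3, d=23, C=18, tardiness=max(0,18-23)=0
Total tardiness = 0

0


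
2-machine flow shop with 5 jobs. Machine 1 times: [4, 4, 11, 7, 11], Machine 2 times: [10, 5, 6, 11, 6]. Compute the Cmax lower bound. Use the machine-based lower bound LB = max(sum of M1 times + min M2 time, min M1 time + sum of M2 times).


LB1 = sum(M1 times) + min(M2 times) = 37 + 5 = 42
LB2 = min(M1 times) + sum(M2 times) = 4 + 38 = 42
Lower bound = max(LB1, LB2) = max(42, 42) = 42

42


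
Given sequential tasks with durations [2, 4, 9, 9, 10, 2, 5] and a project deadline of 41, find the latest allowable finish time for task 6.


LF(activity 6) = deadline - sum of successor durations
Successors: activities 7 through 7 with durations [5]
Sum of successor durations = 5
LF = 41 - 5 = 36

36


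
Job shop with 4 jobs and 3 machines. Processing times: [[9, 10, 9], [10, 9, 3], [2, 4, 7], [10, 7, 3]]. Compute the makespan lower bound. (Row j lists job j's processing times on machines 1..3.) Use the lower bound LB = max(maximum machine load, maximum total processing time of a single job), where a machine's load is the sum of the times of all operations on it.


Machine loads:
  Machine 1: 9 + 10 + 2 + 10 = 31
  Machine 2: 10 + 9 + 4 + 7 = 30
  Machine 3: 9 + 3 + 7 + 3 = 22
Max machine load = 31
Job totals:
  Job 1: 28
  Job 2: 22
  Job 3: 13
  Job 4: 20
Max job total = 28
Lower bound = max(31, 28) = 31

31


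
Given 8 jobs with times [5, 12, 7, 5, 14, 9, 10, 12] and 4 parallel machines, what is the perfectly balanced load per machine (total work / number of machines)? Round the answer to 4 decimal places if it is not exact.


Total processing time = 5 + 12 + 7 + 5 + 14 + 9 + 10 + 12 = 74
Number of machines = 4
Ideal balanced load = 74 / 4 = 18.5

18.5


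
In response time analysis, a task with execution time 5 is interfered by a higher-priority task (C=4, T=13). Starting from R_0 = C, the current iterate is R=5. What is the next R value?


R_next = C + ceil(R_prev / T_hp) * C_hp
ceil(5 / 13) = ceil(0.3846) = 1
Interference = 1 * 4 = 4
R_next = 5 + 4 = 9

9


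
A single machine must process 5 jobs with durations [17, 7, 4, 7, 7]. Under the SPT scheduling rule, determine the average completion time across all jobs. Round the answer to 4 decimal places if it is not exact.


Sort jobs by processing time (SPT order): [4, 7, 7, 7, 17]
Compute completion times sequentially:
  Job 1: processing = 4, completes at 4
  Job 2: processing = 7, completes at 11
  Job 3: processing = 7, completes at 18
  Job 4: processing = 7, completes at 25
  Job 5: processing = 17, completes at 42
Sum of completion times = 100
Average completion time = 100/5 = 20.0

20.0


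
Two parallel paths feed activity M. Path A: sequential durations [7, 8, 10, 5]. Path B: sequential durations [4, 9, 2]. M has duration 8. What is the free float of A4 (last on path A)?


ES(A4) = sum of predecessors on chain A = 25
EF(A4) = ES + duration = 25 + 5 = 30
Successor of A4 is M. ES(M) = max(sum(A), sum(B)) = max(30, 15) = 30
Free float = ES(successor) - EF(current) = 30 - 30 = 0

0


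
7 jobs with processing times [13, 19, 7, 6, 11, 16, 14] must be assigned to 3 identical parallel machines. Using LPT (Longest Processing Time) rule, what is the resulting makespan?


Sort jobs in decreasing order (LPT): [19, 16, 14, 13, 11, 7, 6]
Assign each job to the least loaded machine:
  Machine 1: jobs [19, 7, 6], load = 32
  Machine 2: jobs [16, 11], load = 27
  Machine 3: jobs [14, 13], load = 27
Makespan = max load = 32

32


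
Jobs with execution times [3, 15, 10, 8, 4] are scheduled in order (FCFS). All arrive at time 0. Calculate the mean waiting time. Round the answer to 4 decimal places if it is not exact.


FCFS order (as given): [3, 15, 10, 8, 4]
Waiting times:
  Job 1: wait = 0
  Job 2: wait = 3
  Job 3: wait = 18
  Job 4: wait = 28
  Job 5: wait = 36
Sum of waiting times = 85
Average waiting time = 85/5 = 17.0

17.0


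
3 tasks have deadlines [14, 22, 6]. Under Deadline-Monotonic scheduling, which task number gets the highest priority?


Sort tasks by relative deadline (ascending):
  Task 3: deadline = 6
  Task 1: deadline = 14
  Task 2: deadline = 22
Priority order (highest first): [3, 1, 2]
Highest priority task = 3

3


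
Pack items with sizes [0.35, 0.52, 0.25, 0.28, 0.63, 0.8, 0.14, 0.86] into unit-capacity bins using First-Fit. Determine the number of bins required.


Place items sequentially using First-Fit:
  Item 0.35 -> new Bin 1
  Item 0.52 -> Bin 1 (now 0.87)
  Item 0.25 -> new Bin 2
  Item 0.28 -> Bin 2 (now 0.53)
  Item 0.63 -> new Bin 3
  Item 0.8 -> new Bin 4
  Item 0.14 -> Bin 2 (now 0.67)
  Item 0.86 -> new Bin 5
Total bins used = 5

5


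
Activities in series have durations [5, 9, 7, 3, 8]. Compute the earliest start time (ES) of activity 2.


Activity 2 starts after activities 1 through 1 complete.
Predecessor durations: [5]
ES = 5 = 5

5


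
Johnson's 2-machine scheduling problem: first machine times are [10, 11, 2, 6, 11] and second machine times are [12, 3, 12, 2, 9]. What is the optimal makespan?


Apply Johnson's rule:
  Group 1 (a <= b): [(3, 2, 12), (1, 10, 12)]
  Group 2 (a > b): [(5, 11, 9), (2, 11, 3), (4, 6, 2)]
Optimal job order: [3, 1, 5, 2, 4]
Schedule:
  Job 3: M1 done at 2, M2 done at 14
  Job 1: M1 done at 12, M2 done at 26
  Job 5: M1 done at 23, M2 done at 35
  Job 2: M1 done at 34, M2 done at 38
  Job 4: M1 done at 40, M2 done at 42
Makespan = 42

42


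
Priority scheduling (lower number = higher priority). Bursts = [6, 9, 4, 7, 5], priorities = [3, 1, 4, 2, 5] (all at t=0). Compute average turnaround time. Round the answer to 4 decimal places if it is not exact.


Sort by priority (ascending = highest first):
Order: [(1, 9), (2, 7), (3, 6), (4, 4), (5, 5)]
Completion times:
  Priority 1, burst=9, C=9
  Priority 2, burst=7, C=16
  Priority 3, burst=6, C=22
  Priority 4, burst=4, C=26
  Priority 5, burst=5, C=31
Average turnaround = 104/5 = 20.8

20.8


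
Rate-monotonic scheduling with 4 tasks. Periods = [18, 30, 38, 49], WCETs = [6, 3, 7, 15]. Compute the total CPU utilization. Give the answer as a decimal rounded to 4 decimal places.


Compute individual utilizations (exact fractions):
  Task 1: C/T = 6/18 = 1/3 (approx. 0.3333)
  Task 2: C/T = 3/30 = 1/10 (approx. 0.1)
  Task 3: C/T = 7/38 (approx. 0.1842)
  Task 4: C/T = 15/49 (approx. 0.3061)
Total utilization U = 1/3 + 1/10 + 7/38 + 15/49 = 12899/13965
Rounded to 4 decimal places: U = 0.9237
RM (Liu & Layland) bound for 4 tasks = 0.756828; compare with U = 12899/13965 (approx. 0.923666)
bound < U <= 1, so the RM sufficient condition is not met (inconclusive; an exact test such as response-time analysis is needed).

0.9237


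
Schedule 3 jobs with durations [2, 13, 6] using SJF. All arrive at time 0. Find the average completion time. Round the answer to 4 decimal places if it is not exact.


SJF order (ascending): [2, 6, 13]
Completion times:
  Job 1: burst=2, C=2
  Job 2: burst=6, C=8
  Job 3: burst=13, C=21
Average completion = 31/3 = 10.3333

10.3333


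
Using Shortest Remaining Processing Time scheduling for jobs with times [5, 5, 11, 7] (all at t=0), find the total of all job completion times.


Since all jobs arrive at t=0, SRPT equals SPT ordering.
SPT order: [5, 5, 7, 11]
Completion times:
  Job 1: p=5, C=5
  Job 2: p=5, C=10
  Job 3: p=7, C=17
  Job 4: p=11, C=28
Total completion time = 5 + 10 + 17 + 28 = 60

60


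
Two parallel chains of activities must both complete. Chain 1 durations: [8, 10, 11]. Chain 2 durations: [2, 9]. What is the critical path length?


Path A total = 8 + 10 + 11 = 29
Path B total = 2 + 9 = 11
Critical path = longest path = max(29, 11) = 29

29


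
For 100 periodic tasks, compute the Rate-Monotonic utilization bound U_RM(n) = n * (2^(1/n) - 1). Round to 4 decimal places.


Compute 2^(1/100) = 1.0069555501
Subtract 1: 1.0069555501 - 1 = 0.0069555501
Multiply by n: 100 * 0.0069555501 = 0.6955550100
Round to 4 dp: 0.6956

0.6956


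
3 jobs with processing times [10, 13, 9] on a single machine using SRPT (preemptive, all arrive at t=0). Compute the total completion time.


Since all jobs arrive at t=0, SRPT equals SPT ordering.
SPT order: [9, 10, 13]
Completion times:
  Job 1: p=9, C=9
  Job 2: p=10, C=19
  Job 3: p=13, C=32
Total completion time = 9 + 19 + 32 = 60

60


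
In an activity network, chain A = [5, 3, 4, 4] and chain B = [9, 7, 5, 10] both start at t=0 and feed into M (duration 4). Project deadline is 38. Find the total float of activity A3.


Forward pass: ES(A3) = sum of predecessors on chain A = 8
EF = ES + duration = 8 + 4 = 12
Backward pass: LF(M) = deadline = 38; LS(M) = 38 - 4 = 34
LF(A3) = LS(M) - sum(successors on chain A) = 34 - 4 = 30
LS = LF - duration = 30 - 4 = 26
Total float = LS - ES = 26 - 8 = 18

18


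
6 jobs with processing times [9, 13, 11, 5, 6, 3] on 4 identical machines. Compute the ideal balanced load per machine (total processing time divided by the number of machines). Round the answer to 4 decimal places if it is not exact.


Total processing time = 9 + 13 + 11 + 5 + 6 + 3 = 47
Number of machines = 4
Ideal balanced load = 47 / 4 = 11.75

11.75


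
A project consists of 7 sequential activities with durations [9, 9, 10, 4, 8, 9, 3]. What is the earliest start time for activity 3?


Activity 3 starts after activities 1 through 2 complete.
Predecessor durations: [9, 9]
ES = 9 + 9 = 18

18


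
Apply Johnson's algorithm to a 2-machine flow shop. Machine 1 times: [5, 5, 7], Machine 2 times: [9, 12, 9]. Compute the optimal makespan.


Apply Johnson's rule:
  Group 1 (a <= b): [(1, 5, 9), (2, 5, 12), (3, 7, 9)]
  Group 2 (a > b): []
Optimal job order: [1, 2, 3]
Schedule:
  Job 1: M1 done at 5, M2 done at 14
  Job 2: M1 done at 10, M2 done at 26
  Job 3: M1 done at 17, M2 done at 35
Makespan = 35

35


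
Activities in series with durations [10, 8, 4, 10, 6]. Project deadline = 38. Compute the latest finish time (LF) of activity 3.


LF(activity 3) = deadline - sum of successor durations
Successors: activities 4 through 5 with durations [10, 6]
Sum of successor durations = 16
LF = 38 - 16 = 22

22


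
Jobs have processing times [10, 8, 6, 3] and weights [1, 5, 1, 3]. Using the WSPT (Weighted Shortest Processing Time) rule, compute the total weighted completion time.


Compute p/w ratios and sort ascending (WSPT): [(3, 3), (8, 5), (6, 1), (10, 1)]
Compute weighted completion times:
  Job (p=3,w=3): C=3, w*C=3*3=9
  Job (p=8,w=5): C=11, w*C=5*11=55
  Job (p=6,w=1): C=17, w*C=1*17=17
  Job (p=10,w=1): C=27, w*C=1*27=27
Total weighted completion time = 108

108


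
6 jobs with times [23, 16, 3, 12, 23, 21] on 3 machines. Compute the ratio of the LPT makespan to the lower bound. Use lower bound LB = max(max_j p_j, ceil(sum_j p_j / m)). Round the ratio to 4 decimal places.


LPT order: [23, 23, 21, 16, 12, 3]
Machine loads after assignment: [35, 26, 37]
LPT makespan = 37
Lower bound = max(max_job, ceil(total/3)) = max(23, 33) = 33
Ratio = 37 / 33 = 1.1212

1.1212


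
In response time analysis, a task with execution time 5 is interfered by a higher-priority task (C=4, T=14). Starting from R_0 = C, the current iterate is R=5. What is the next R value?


R_next = C + ceil(R_prev / T_hp) * C_hp
ceil(5 / 14) = ceil(0.3571) = 1
Interference = 1 * 4 = 4
R_next = 5 + 4 = 9

9


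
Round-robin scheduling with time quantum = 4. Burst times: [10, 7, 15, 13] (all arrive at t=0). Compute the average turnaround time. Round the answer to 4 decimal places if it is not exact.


Time quantum = 4
Execution trace:
  J1 runs 4 units, time = 4
  J2 runs 4 units, time = 8
  J3 runs 4 units, time = 12
  J4 runs 4 units, time = 16
  J1 runs 4 units, time = 20
  J2 runs 3 units, time = 23
  J3 runs 4 units, time = 27
  J4 runs 4 units, time = 31
  J1 runs 2 units, time = 33
  J3 runs 4 units, time = 37
  J4 runs 4 units, time = 41
  J3 runs 3 units, time = 44
  J4 runs 1 units, time = 45
Finish times: [33, 23, 44, 45]
Average turnaround = 145/4 = 36.25

36.25


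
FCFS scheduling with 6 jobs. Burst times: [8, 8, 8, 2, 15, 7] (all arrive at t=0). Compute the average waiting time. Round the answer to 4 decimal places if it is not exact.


FCFS order (as given): [8, 8, 8, 2, 15, 7]
Waiting times:
  Job 1: wait = 0
  Job 2: wait = 8
  Job 3: wait = 16
  Job 4: wait = 24
  Job 5: wait = 26
  Job 6: wait = 41
Sum of waiting times = 115
Average waiting time = 115/6 = 19.1667

19.1667


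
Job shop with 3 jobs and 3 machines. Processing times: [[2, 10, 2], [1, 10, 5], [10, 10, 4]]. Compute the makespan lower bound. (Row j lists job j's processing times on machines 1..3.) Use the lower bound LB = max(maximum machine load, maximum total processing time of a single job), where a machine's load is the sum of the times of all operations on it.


Machine loads:
  Machine 1: 2 + 1 + 10 = 13
  Machine 2: 10 + 10 + 10 = 30
  Machine 3: 2 + 5 + 4 = 11
Max machine load = 30
Job totals:
  Job 1: 14
  Job 2: 16
  Job 3: 24
Max job total = 24
Lower bound = max(30, 24) = 30

30


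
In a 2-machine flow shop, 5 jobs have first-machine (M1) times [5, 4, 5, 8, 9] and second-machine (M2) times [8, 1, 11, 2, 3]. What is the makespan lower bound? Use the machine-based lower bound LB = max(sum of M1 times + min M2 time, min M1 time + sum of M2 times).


LB1 = sum(M1 times) + min(M2 times) = 31 + 1 = 32
LB2 = min(M1 times) + sum(M2 times) = 4 + 25 = 29
Lower bound = max(LB1, LB2) = max(32, 29) = 32

32


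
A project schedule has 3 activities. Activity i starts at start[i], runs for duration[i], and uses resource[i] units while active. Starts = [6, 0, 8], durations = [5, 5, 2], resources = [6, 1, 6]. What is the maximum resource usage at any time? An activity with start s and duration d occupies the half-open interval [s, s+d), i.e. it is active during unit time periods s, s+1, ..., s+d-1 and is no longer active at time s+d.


Each activity i is active on [start_i, start_i + duration_i).
Compute total resource usage per time slot:
  t=0: active resources = [1], total = 1
  t=1: active resources = [1], total = 1
  t=2: active resources = [1], total = 1
  t=3: active resources = [1], total = 1
  t=4: active resources = [1], total = 1
  t=5: active resources = [], total = 0
  t=6: active resources = [6], total = 6
  t=7: active resources = [6], total = 6
  t=8: active resources = [6, 6], total = 12
  t=9: active resources = [6, 6], total = 12
  t=10: active resources = [6], total = 6
Peak resource demand = 12

12


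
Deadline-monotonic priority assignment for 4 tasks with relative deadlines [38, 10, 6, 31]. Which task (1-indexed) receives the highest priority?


Sort tasks by relative deadline (ascending):
  Task 3: deadline = 6
  Task 2: deadline = 10
  Task 4: deadline = 31
  Task 1: deadline = 38
Priority order (highest first): [3, 2, 4, 1]
Highest priority task = 3

3


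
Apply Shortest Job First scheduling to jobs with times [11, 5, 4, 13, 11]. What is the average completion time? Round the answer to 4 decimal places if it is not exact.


SJF order (ascending): [4, 5, 11, 11, 13]
Completion times:
  Job 1: burst=4, C=4
  Job 2: burst=5, C=9
  Job 3: burst=11, C=20
  Job 4: burst=11, C=31
  Job 5: burst=13, C=44
Average completion = 108/5 = 21.6

21.6


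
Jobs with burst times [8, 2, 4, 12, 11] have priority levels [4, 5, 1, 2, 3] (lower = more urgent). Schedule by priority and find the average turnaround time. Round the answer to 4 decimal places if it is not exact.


Sort by priority (ascending = highest first):
Order: [(1, 4), (2, 12), (3, 11), (4, 8), (5, 2)]
Completion times:
  Priority 1, burst=4, C=4
  Priority 2, burst=12, C=16
  Priority 3, burst=11, C=27
  Priority 4, burst=8, C=35
  Priority 5, burst=2, C=37
Average turnaround = 119/5 = 23.8

23.8


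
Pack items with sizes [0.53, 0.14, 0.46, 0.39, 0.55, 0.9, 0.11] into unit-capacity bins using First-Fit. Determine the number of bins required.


Place items sequentially using First-Fit:
  Item 0.53 -> new Bin 1
  Item 0.14 -> Bin 1 (now 0.67)
  Item 0.46 -> new Bin 2
  Item 0.39 -> Bin 2 (now 0.85)
  Item 0.55 -> new Bin 3
  Item 0.9 -> new Bin 4
  Item 0.11 -> Bin 1 (now 0.78)
Total bins used = 4

4


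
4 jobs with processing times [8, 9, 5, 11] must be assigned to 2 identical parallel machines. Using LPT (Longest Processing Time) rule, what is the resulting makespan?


Sort jobs in decreasing order (LPT): [11, 9, 8, 5]
Assign each job to the least loaded machine:
  Machine 1: jobs [11, 5], load = 16
  Machine 2: jobs [9, 8], load = 17
Makespan = max load = 17

17


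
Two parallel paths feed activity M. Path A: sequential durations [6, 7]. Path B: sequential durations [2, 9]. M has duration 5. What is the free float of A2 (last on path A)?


ES(A2) = sum of predecessors on chain A = 6
EF(A2) = ES + duration = 6 + 7 = 13
Successor of A2 is M. ES(M) = max(sum(A), sum(B)) = max(13, 11) = 13
Free float = ES(successor) - EF(current) = 13 - 13 = 0

0


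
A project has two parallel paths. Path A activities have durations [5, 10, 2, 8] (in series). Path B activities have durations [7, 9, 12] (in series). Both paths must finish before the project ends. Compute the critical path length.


Path A total = 5 + 10 + 2 + 8 = 25
Path B total = 7 + 9 + 12 = 28
Critical path = longest path = max(25, 28) = 28

28


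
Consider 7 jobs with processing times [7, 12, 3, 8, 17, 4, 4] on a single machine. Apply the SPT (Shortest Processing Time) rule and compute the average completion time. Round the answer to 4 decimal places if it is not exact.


Sort jobs by processing time (SPT order): [3, 4, 4, 7, 8, 12, 17]
Compute completion times sequentially:
  Job 1: processing = 3, completes at 3
  Job 2: processing = 4, completes at 7
  Job 3: processing = 4, completes at 11
  Job 4: processing = 7, completes at 18
  Job 5: processing = 8, completes at 26
  Job 6: processing = 12, completes at 38
  Job 7: processing = 17, completes at 55
Sum of completion times = 158
Average completion time = 158/7 = 22.5714

22.5714


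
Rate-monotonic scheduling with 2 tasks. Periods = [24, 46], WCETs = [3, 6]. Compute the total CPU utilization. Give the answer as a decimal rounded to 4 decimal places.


Compute individual utilizations (exact fractions):
  Task 1: C/T = 3/24 = 1/8 (approx. 0.125)
  Task 2: C/T = 6/46 = 3/23 (approx. 0.1304)
Total utilization U = 1/8 + 3/23 = 47/184
Rounded to 4 decimal places: U = 0.2554
RM (Liu & Layland) bound for 2 tasks = 0.828427; compare with U = 47/184 (approx. 0.255435)
U <= bound, so schedulable by RM sufficient condition.

0.2554


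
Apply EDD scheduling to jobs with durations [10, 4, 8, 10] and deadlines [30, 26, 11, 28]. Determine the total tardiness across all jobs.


Sort by due date (EDD order): [(8, 11), (4, 26), (10, 28), (10, 30)]
Compute completion times and tardiness:
  Job 1: p=8, d=11, C=8, tardiness=max(0,8-11)=0
  Job 2: p=4, d=26, C=12, tardiness=max(0,12-26)=0
  Job 3: p=10, d=28, C=22, tardiness=max(0,22-28)=0
  Job 4: p=10, d=30, C=32, tardiness=max(0,32-30)=2
Total tardiness = 2

2


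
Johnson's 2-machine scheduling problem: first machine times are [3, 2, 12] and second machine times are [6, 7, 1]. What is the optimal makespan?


Apply Johnson's rule:
  Group 1 (a <= b): [(2, 2, 7), (1, 3, 6)]
  Group 2 (a > b): [(3, 12, 1)]
Optimal job order: [2, 1, 3]
Schedule:
  Job 2: M1 done at 2, M2 done at 9
  Job 1: M1 done at 5, M2 done at 15
  Job 3: M1 done at 17, M2 done at 18
Makespan = 18

18


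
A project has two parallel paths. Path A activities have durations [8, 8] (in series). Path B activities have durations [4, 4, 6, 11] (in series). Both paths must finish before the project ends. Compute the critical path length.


Path A total = 8 + 8 = 16
Path B total = 4 + 4 + 6 + 11 = 25
Critical path = longest path = max(16, 25) = 25

25


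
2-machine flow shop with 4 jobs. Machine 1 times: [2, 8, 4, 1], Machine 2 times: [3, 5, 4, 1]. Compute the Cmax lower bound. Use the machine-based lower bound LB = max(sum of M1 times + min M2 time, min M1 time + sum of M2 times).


LB1 = sum(M1 times) + min(M2 times) = 15 + 1 = 16
LB2 = min(M1 times) + sum(M2 times) = 1 + 13 = 14
Lower bound = max(LB1, LB2) = max(16, 14) = 16

16


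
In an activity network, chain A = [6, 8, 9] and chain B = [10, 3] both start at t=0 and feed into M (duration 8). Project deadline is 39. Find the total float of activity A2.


Forward pass: ES(A2) = sum of predecessors on chain A = 6
EF = ES + duration = 6 + 8 = 14
Backward pass: LF(M) = deadline = 39; LS(M) = 39 - 8 = 31
LF(A2) = LS(M) - sum(successors on chain A) = 31 - 9 = 22
LS = LF - duration = 22 - 8 = 14
Total float = LS - ES = 14 - 6 = 8

8


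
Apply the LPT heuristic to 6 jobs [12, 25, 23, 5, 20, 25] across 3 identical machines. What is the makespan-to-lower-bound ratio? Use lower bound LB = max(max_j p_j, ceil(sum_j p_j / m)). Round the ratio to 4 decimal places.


LPT order: [25, 25, 23, 20, 12, 5]
Machine loads after assignment: [37, 30, 43]
LPT makespan = 43
Lower bound = max(max_job, ceil(total/3)) = max(25, 37) = 37
Ratio = 43 / 37 = 1.1622

1.1622


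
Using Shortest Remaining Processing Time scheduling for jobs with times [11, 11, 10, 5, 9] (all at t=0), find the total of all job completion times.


Since all jobs arrive at t=0, SRPT equals SPT ordering.
SPT order: [5, 9, 10, 11, 11]
Completion times:
  Job 1: p=5, C=5
  Job 2: p=9, C=14
  Job 3: p=10, C=24
  Job 4: p=11, C=35
  Job 5: p=11, C=46
Total completion time = 5 + 14 + 24 + 35 + 46 = 124

124


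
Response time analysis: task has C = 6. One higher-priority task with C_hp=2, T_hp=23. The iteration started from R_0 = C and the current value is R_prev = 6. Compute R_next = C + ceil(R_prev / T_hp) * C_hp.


R_next = C + ceil(R_prev / T_hp) * C_hp
ceil(6 / 23) = ceil(0.2609) = 1
Interference = 1 * 2 = 2
R_next = 6 + 2 = 8

8


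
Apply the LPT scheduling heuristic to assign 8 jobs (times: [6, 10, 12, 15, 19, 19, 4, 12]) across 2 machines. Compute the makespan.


Sort jobs in decreasing order (LPT): [19, 19, 15, 12, 12, 10, 6, 4]
Assign each job to the least loaded machine:
  Machine 1: jobs [19, 15, 10, 4], load = 48
  Machine 2: jobs [19, 12, 12, 6], load = 49
Makespan = max load = 49

49


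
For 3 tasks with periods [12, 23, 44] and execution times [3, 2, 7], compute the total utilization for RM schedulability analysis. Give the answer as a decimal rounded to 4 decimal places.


Compute individual utilizations (exact fractions):
  Task 1: C/T = 3/12 = 1/4 (approx. 0.25)
  Task 2: C/T = 2/23 (approx. 0.087)
  Task 3: C/T = 7/44 (approx. 0.1591)
Total utilization U = 1/4 + 2/23 + 7/44 = 251/506
Rounded to 4 decimal places: U = 0.4960
RM (Liu & Layland) bound for 3 tasks = 0.779763; compare with U = 251/506 (approx. 0.496047)
U <= bound, so schedulable by RM sufficient condition.

0.4960


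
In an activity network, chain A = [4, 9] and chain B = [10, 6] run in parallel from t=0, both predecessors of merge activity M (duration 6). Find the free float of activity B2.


ES(B2) = sum of predecessors on chain B = 10
EF(B2) = ES + duration = 10 + 6 = 16
Successor of B2 is M. ES(M) = max(sum(A), sum(B)) = max(13, 16) = 16
Free float = ES(successor) - EF(current) = 16 - 16 = 0

0


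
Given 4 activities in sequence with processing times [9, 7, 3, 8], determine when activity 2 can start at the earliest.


Activity 2 starts after activities 1 through 1 complete.
Predecessor durations: [9]
ES = 9 = 9

9


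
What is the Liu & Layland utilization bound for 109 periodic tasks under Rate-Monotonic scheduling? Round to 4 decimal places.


Compute 2^(1/109) = 1.0063794108
Subtract 1: 1.0063794108 - 1 = 0.0063794108
Multiply by n: 109 * 0.0063794108 = 0.6953557772
Round to 4 dp: 0.6954

0.6954


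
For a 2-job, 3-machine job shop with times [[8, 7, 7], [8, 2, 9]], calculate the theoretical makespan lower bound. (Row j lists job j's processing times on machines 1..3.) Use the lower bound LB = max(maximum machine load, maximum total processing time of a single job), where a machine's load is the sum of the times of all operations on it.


Machine loads:
  Machine 1: 8 + 8 = 16
  Machine 2: 7 + 2 = 9
  Machine 3: 7 + 9 = 16
Max machine load = 16
Job totals:
  Job 1: 22
  Job 2: 19
Max job total = 22
Lower bound = max(16, 22) = 22

22


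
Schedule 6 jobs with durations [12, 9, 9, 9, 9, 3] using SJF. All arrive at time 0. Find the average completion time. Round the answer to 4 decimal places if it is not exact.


SJF order (ascending): [3, 9, 9, 9, 9, 12]
Completion times:
  Job 1: burst=3, C=3
  Job 2: burst=9, C=12
  Job 3: burst=9, C=21
  Job 4: burst=9, C=30
  Job 5: burst=9, C=39
  Job 6: burst=12, C=51
Average completion = 156/6 = 26.0

26.0


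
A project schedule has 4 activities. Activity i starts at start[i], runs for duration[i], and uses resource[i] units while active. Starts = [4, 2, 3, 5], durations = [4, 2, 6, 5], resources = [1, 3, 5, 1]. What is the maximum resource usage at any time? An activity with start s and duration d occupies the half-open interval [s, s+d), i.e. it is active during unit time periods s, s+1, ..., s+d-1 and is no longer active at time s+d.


Each activity i is active on [start_i, start_i + duration_i).
Compute total resource usage per time slot:
  t=0: active resources = [], total = 0
  t=1: active resources = [], total = 0
  t=2: active resources = [3], total = 3
  t=3: active resources = [3, 5], total = 8
  t=4: active resources = [1, 5], total = 6
  t=5: active resources = [1, 5, 1], total = 7
  t=6: active resources = [1, 5, 1], total = 7
  t=7: active resources = [1, 5, 1], total = 7
  t=8: active resources = [5, 1], total = 6
  t=9: active resources = [1], total = 1
Peak resource demand = 8

8


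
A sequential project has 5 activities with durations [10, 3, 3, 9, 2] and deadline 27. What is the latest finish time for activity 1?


LF(activity 1) = deadline - sum of successor durations
Successors: activities 2 through 5 with durations [3, 3, 9, 2]
Sum of successor durations = 17
LF = 27 - 17 = 10

10


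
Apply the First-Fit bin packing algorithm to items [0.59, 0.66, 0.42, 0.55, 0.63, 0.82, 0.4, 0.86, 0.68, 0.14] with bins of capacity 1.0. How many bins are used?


Place items sequentially using First-Fit:
  Item 0.59 -> new Bin 1
  Item 0.66 -> new Bin 2
  Item 0.42 -> new Bin 3
  Item 0.55 -> Bin 3 (now 0.97)
  Item 0.63 -> new Bin 4
  Item 0.82 -> new Bin 5
  Item 0.4 -> Bin 1 (now 0.99)
  Item 0.86 -> new Bin 6
  Item 0.68 -> new Bin 7
  Item 0.14 -> Bin 2 (now 0.8)
Total bins used = 7

7


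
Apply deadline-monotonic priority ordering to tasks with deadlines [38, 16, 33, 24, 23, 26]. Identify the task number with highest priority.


Sort tasks by relative deadline (ascending):
  Task 2: deadline = 16
  Task 5: deadline = 23
  Task 4: deadline = 24
  Task 6: deadline = 26
  Task 3: deadline = 33
  Task 1: deadline = 38
Priority order (highest first): [2, 5, 4, 6, 3, 1]
Highest priority task = 2

2


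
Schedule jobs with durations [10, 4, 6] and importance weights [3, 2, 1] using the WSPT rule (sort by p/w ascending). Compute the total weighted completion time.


Compute p/w ratios and sort ascending (WSPT): [(4, 2), (10, 3), (6, 1)]
Compute weighted completion times:
  Job (p=4,w=2): C=4, w*C=2*4=8
  Job (p=10,w=3): C=14, w*C=3*14=42
  Job (p=6,w=1): C=20, w*C=1*20=20
Total weighted completion time = 70

70


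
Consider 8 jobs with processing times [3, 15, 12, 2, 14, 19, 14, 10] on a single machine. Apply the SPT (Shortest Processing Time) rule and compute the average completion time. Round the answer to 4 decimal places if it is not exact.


Sort jobs by processing time (SPT order): [2, 3, 10, 12, 14, 14, 15, 19]
Compute completion times sequentially:
  Job 1: processing = 2, completes at 2
  Job 2: processing = 3, completes at 5
  Job 3: processing = 10, completes at 15
  Job 4: processing = 12, completes at 27
  Job 5: processing = 14, completes at 41
  Job 6: processing = 14, completes at 55
  Job 7: processing = 15, completes at 70
  Job 8: processing = 19, completes at 89
Sum of completion times = 304
Average completion time = 304/8 = 38.0

38.0


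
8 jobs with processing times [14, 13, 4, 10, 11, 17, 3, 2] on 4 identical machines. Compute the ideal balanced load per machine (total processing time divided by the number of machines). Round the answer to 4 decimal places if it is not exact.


Total processing time = 14 + 13 + 4 + 10 + 11 + 17 + 3 + 2 = 74
Number of machines = 4
Ideal balanced load = 74 / 4 = 18.5

18.5


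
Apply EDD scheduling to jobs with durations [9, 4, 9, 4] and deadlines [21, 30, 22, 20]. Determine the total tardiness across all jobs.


Sort by due date (EDD order): [(4, 20), (9, 21), (9, 22), (4, 30)]
Compute completion times and tardiness:
  Job 1: p=4, d=20, C=4, tardiness=max(0,4-20)=0
  Job 2: p=9, d=21, C=13, tardiness=max(0,13-21)=0
  Job 3: p=9, d=22, C=22, tardiness=max(0,22-22)=0
  Job 4: p=4, d=30, C=26, tardiness=max(0,26-30)=0
Total tardiness = 0

0


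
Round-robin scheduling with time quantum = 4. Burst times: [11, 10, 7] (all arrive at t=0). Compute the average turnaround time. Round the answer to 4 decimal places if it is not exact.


Time quantum = 4
Execution trace:
  J1 runs 4 units, time = 4
  J2 runs 4 units, time = 8
  J3 runs 4 units, time = 12
  J1 runs 4 units, time = 16
  J2 runs 4 units, time = 20
  J3 runs 3 units, time = 23
  J1 runs 3 units, time = 26
  J2 runs 2 units, time = 28
Finish times: [26, 28, 23]
Average turnaround = 77/3 = 25.6667

25.6667


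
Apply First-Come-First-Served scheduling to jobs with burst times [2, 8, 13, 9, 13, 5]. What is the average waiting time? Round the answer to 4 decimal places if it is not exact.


FCFS order (as given): [2, 8, 13, 9, 13, 5]
Waiting times:
  Job 1: wait = 0
  Job 2: wait = 2
  Job 3: wait = 10
  Job 4: wait = 23
  Job 5: wait = 32
  Job 6: wait = 45
Sum of waiting times = 112
Average waiting time = 112/6 = 18.6667

18.6667


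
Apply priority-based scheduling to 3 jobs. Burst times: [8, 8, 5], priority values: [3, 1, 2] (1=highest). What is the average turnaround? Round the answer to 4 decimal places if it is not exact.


Sort by priority (ascending = highest first):
Order: [(1, 8), (2, 5), (3, 8)]
Completion times:
  Priority 1, burst=8, C=8
  Priority 2, burst=5, C=13
  Priority 3, burst=8, C=21
Average turnaround = 42/3 = 14.0

14.0


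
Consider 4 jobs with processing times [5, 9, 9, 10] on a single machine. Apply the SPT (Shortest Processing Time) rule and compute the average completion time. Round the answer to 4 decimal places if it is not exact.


Sort jobs by processing time (SPT order): [5, 9, 9, 10]
Compute completion times sequentially:
  Job 1: processing = 5, completes at 5
  Job 2: processing = 9, completes at 14
  Job 3: processing = 9, completes at 23
  Job 4: processing = 10, completes at 33
Sum of completion times = 75
Average completion time = 75/4 = 18.75

18.75


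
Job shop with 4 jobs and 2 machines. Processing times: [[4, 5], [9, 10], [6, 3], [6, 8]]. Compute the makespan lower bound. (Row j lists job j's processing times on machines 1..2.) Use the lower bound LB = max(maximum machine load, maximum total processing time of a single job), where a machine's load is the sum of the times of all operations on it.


Machine loads:
  Machine 1: 4 + 9 + 6 + 6 = 25
  Machine 2: 5 + 10 + 3 + 8 = 26
Max machine load = 26
Job totals:
  Job 1: 9
  Job 2: 19
  Job 3: 9
  Job 4: 14
Max job total = 19
Lower bound = max(26, 19) = 26

26


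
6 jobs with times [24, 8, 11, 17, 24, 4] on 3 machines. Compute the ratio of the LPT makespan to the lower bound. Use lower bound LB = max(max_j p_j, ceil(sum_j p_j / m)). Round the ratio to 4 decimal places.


LPT order: [24, 24, 17, 11, 8, 4]
Machine loads after assignment: [32, 28, 28]
LPT makespan = 32
Lower bound = max(max_job, ceil(total/3)) = max(24, 30) = 30
Ratio = 32 / 30 = 1.0667

1.0667


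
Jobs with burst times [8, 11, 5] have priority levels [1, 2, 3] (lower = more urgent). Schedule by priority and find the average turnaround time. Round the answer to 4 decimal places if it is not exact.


Sort by priority (ascending = highest first):
Order: [(1, 8), (2, 11), (3, 5)]
Completion times:
  Priority 1, burst=8, C=8
  Priority 2, burst=11, C=19
  Priority 3, burst=5, C=24
Average turnaround = 51/3 = 17.0

17.0


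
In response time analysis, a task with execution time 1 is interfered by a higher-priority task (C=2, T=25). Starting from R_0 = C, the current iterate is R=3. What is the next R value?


R_next = C + ceil(R_prev / T_hp) * C_hp
ceil(3 / 25) = ceil(0.12) = 1
Interference = 1 * 2 = 2
R_next = 1 + 2 = 3
R_next = R_prev, so the iteration has converged (response time = 3).

3


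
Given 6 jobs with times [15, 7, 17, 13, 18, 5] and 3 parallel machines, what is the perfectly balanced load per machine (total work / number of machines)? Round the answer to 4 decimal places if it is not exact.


Total processing time = 15 + 7 + 17 + 13 + 18 + 5 = 75
Number of machines = 3
Ideal balanced load = 75 / 3 = 25.0

25.0


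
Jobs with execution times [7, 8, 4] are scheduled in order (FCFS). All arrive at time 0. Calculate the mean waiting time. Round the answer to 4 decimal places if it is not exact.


FCFS order (as given): [7, 8, 4]
Waiting times:
  Job 1: wait = 0
  Job 2: wait = 7
  Job 3: wait = 15
Sum of waiting times = 22
Average waiting time = 22/3 = 7.3333

7.3333


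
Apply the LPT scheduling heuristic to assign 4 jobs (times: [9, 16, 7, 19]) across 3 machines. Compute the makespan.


Sort jobs in decreasing order (LPT): [19, 16, 9, 7]
Assign each job to the least loaded machine:
  Machine 1: jobs [19], load = 19
  Machine 2: jobs [16], load = 16
  Machine 3: jobs [9, 7], load = 16
Makespan = max load = 19

19


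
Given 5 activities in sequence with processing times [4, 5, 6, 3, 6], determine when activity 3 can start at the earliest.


Activity 3 starts after activities 1 through 2 complete.
Predecessor durations: [4, 5]
ES = 4 + 5 = 9

9


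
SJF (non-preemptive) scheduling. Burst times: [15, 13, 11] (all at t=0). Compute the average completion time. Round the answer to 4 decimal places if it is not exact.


SJF order (ascending): [11, 13, 15]
Completion times:
  Job 1: burst=11, C=11
  Job 2: burst=13, C=24
  Job 3: burst=15, C=39
Average completion = 74/3 = 24.6667

24.6667


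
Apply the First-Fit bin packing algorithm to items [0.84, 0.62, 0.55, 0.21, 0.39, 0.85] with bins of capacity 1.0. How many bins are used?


Place items sequentially using First-Fit:
  Item 0.84 -> new Bin 1
  Item 0.62 -> new Bin 2
  Item 0.55 -> new Bin 3
  Item 0.21 -> Bin 2 (now 0.83)
  Item 0.39 -> Bin 3 (now 0.94)
  Item 0.85 -> new Bin 4
Total bins used = 4

4


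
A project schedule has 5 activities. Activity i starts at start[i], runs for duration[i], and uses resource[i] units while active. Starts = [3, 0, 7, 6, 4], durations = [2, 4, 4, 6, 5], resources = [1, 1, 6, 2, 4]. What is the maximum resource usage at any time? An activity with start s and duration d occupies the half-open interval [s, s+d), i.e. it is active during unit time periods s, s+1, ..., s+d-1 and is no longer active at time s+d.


Each activity i is active on [start_i, start_i + duration_i).
Compute total resource usage per time slot:
  t=0: active resources = [1], total = 1
  t=1: active resources = [1], total = 1
  t=2: active resources = [1], total = 1
  t=3: active resources = [1, 1], total = 2
  t=4: active resources = [1, 4], total = 5
  t=5: active resources = [4], total = 4
  t=6: active resources = [2, 4], total = 6
  t=7: active resources = [6, 2, 4], total = 12
  t=8: active resources = [6, 2, 4], total = 12
  t=9: active resources = [6, 2], total = 8
  t=10: active resources = [6, 2], total = 8
  t=11: active resources = [2], total = 2
Peak resource demand = 12

12


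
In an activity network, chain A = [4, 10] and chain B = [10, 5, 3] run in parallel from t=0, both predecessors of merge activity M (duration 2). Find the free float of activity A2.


ES(A2) = sum of predecessors on chain A = 4
EF(A2) = ES + duration = 4 + 10 = 14
Successor of A2 is M. ES(M) = max(sum(A), sum(B)) = max(14, 18) = 18
Free float = ES(successor) - EF(current) = 18 - 14 = 4

4
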